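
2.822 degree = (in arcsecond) 1.016e+04. Check: 1 degree = 0.017453293 rad, so 2.822 degree = 2.822 * 0.017453293 = 0.049253191 rad. 1 arcsecond = 4.8481368e-06 rad, so 0.049253191 rad = 0.049253191 / 4.8481368e-06 = 10159.2 arcsecond ≈ 1.016e+04 arcsecond (4 s.f.).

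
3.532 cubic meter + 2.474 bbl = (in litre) 3925. Check: 3.532 cubic meter = 3.532 m^3. 1 bbl = 0.15898729 m^3, so 2.474 bbl = 2.474 * 0.15898729 = 0.39333457 m^3. Sum: 3.532 + 0.39333457 = 3.9253346 m^3. 1 litre = 0.001 m^3, so 3.9253346 m^3 = 3.9253346 / 0.001 = 3925.3346 litre ≈ 3925 litre (4 s.f.).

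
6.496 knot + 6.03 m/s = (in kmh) 33.74. Check: 1 knot = 0.51444444 m/s, so 6.496 knot = 6.496 * 0.51444444 = 3.3418311 m/s. 6.03 m/s is already in m/s. Sum: 3.3418311 + 6.03 = 9.3718311 m/s. 1 kmh = 0.27777778 m/s, so 9.3718311 m/s = 9.3718311 / 0.27777778 = 33.738592 kmh ≈ 33.74 kmh (4 s.f.).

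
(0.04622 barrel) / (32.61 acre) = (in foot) 1.827e-07. Check: 1 barrel = 0.15898729 m^3, so 0.04622 barrel = 0.04622 * 0.15898729 = 0.0073483928 m^3. 1 acre = 4046.8564 m^2, so 32.61 acre = 32.61 * 4046.8564 = 131967.99 m^2. Combine: 0.0073483928 m^3 / 131967.99 m^2 = 5.5683146e-08 m. 1 foot = 0.3048 m, so 5.5683146e-08 m = 5.5683146e-08 / 0.3048 = 1.8268749e-07 foot ≈ 1.827e-07 foot (4 s.f.).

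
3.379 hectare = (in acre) 8.35. Check: 1 hectare = 10000 m^2, so 3.379 hectare = 3.379 * 10000 = 33790 m^2. 1 acre = 4046.8564 m^2, so 33790 m^2 = 33790 / 4046.8564 = 8.3496908 acre ≈ 8.35 acre (4 s.f.).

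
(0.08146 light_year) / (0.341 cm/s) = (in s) 1 light_year = 9.4607305e+15 m, so 0.08146 light_year = 0.08146 * 9.4607305e+15 = 7.706711e+14 m. 1 cm/s = 0.01 m/s, so 0.341 cm/s = 0.341 * 0.01 = 0.00341 m/s. Combine: 7.706711e+14 m / 0.00341 m/s = 2.2600326e+17 s. Result: 2.2600326e+17 s ≈ 2.26e+17 s (4 s.f.). Final answer: 2.26e+17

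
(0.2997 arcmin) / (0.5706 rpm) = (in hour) 4.053e-07. Check: 1 arcmin = 0.00029088821 rad, so 0.2997 arcmin = 0.2997 * 0.00029088821 = 8.7179196e-05 rad. 1 rpm = 0.10471976 rad/s, so 0.5706 rpm = 0.5706 * 0.10471976 = 0.059753092 rad/s. Combine: 8.7179196e-05 rad / 0.059753092 rad/s = 0.0014589905 s. 1 hour = 3600 s, so 0.0014589905 s = 0.0014589905 / 3600 = 4.0527515e-07 hour ≈ 4.053e-07 hour (4 s.f.).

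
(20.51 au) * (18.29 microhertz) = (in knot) 1.091e+08. Check: 1 au = 1.4959787e+11 m, so 20.51 au = 20.51 * 1.4959787e+11 = 3.0682523e+12 m. 1 microhertz = 1e-06 Hz, so 18.29 microhertz = 18.29 * 1e-06 = 1.829e-05 Hz. Combine: 3.0682523e+12 m * 1.829e-05 Hz = 56118335 m/s. 1 knot = 0.51444444 m/s, so 56118335 m/s = 56118335 / 0.51444444 = 1.0908532e+08 knot ≈ 1.091e+08 knot (4 s.f.).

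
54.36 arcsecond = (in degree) 1 arcsecond = 4.8481368e-06 rad, so 54.36 arcsecond = 54.36 * 4.8481368e-06 = 0.00026354472 rad. 1 degree = 0.017453293 rad, so 0.00026354472 rad = 0.00026354472 / 0.017453293 = 0.0151 degree. Final answer: 0.0151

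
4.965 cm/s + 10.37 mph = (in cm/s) 1 cm/s = 0.01 m/s, so 4.965 cm/s = 4.965 * 0.01 = 0.04965 m/s. 1 mph = 0.44704 m/s, so 10.37 mph = 10.37 * 0.44704 = 4.6358048 m/s. Sum: 0.04965 + 4.6358048 = 4.6854548 m/s. 1 cm/s = 0.01 m/s, so 4.6854548 m/s = 4.6854548 / 0.01 = 468.54548 cm/s ≈ 468.5 cm/s (4 s.f.). Final answer: 468.5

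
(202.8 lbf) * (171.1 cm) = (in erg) 1.543e+10. Check: 1 lbf = 4.4482216 N, so 202.8 lbf = 202.8 * 4.4482216 = 902.09934 N. 1 cm = 0.01 m, so 171.1 cm = 171.1 * 0.01 = 1.711 m. Combine: 902.09934 N * 1.711 m = 1543.492 J. 1 erg = 1e-07 J, so 1543.492 J = 1543.492 / 1e-07 = 1.543492e+10 erg ≈ 1.543e+10 erg (4 s.f.).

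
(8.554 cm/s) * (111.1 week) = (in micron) 5.748e+12. Check: 1 cm/s = 0.01 m/s, so 8.554 cm/s = 8.554 * 0.01 = 0.08554 m/s. 1 week = 604800 s, so 111.1 week = 111.1 * 604800 = 67193280 s. Combine: 0.08554 m/s * 67193280 s = 5747713.2 m. 1 micron = 1e-06 m, so 5747713.2 m = 5747713.2 / 1e-06 = 5.7477132e+12 micron ≈ 5.748e+12 micron (4 s.f.).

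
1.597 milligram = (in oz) 5.633e-05. Check: 1 milligram = 1e-06 kg, so 1.597 milligram = 1.597 * 1e-06 = 1.597e-06 kg. 1 oz = 0.028349523 kg, so 1.597e-06 kg = 1.597e-06 / 0.028349523 = 5.6332517e-05 oz ≈ 5.633e-05 oz (4 s.f.).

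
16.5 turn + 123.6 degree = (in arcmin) 1 turn = 6.2831853 rad, so 16.5 turn = 16.5 * 6.2831853 = 103.67256 rad. 1 degree = 0.017453293 rad, so 123.6 degree = 123.6 * 0.017453293 = 2.157227 rad. Sum: 103.67256 + 2.157227 = 105.82978 rad. 1 arcmin = 0.00029088821 rad, so 105.82978 rad = 105.82978 / 0.00029088821 = 363816 arcmin ≈ 3.638e+05 arcmin (4 s.f.). Final answer: 3.638e+05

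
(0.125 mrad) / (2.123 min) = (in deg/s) 5.623e-05. Check: 1 mrad = 0.001 rad, so 0.125 mrad = 0.125 * 0.001 = 0.000125 rad. 1 min = 60 s, so 2.123 min = 2.123 * 60 = 127.38 s. Combine: 0.000125 rad / 127.38 s = 9.8131575e-07 rad/s. 1 deg/s = 0.017453293 rad/s, so 9.8131575e-07 rad/s = 9.8131575e-07 / 0.017453293 = 5.6225251e-05 deg/s ≈ 5.623e-05 deg/s (4 s.f.).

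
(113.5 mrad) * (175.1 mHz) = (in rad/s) 0.01987. Check: 1 mrad = 0.001 rad, so 113.5 mrad = 113.5 * 0.001 = 0.1135 rad. 1 mHz = 0.001 Hz, so 175.1 mHz = 175.1 * 0.001 = 0.1751 Hz. Combine: 0.1135 rad * 0.1751 Hz = 0.01987385 rad/s. Result: 0.01987385 rad/s ≈ 0.01987 rad/s (4 s.f.).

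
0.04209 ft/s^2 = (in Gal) 1.283. Check: 1 ft/s^2 = 0.3048 m/s^2, so 0.04209 ft/s^2 = 0.04209 * 0.3048 = 0.012829032 m/s^2. 1 Gal = 0.01 m/s^2, so 0.012829032 m/s^2 = 0.012829032 / 0.01 = 1.2829032 Gal ≈ 1.283 Gal (4 s.f.).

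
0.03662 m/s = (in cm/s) 1 cm/s = 0.01 m/s, so 0.03662 m/s = 0.03662 / 0.01 = 3.662 cm/s. Final answer: 3.662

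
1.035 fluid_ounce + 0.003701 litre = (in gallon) 0.009064. Check: 1 fluid_ounce = 2.957353e-05 m^3, so 1.035 fluid_ounce = 1.035 * 2.957353e-05 = 3.0608603e-05 m^3. 1 litre = 0.001 m^3, so 0.003701 litre = 0.003701 * 0.001 = 3.701e-06 m^3. Sum: 3.0608603e-05 + 3.701e-06 = 3.4309603e-05 m^3. 1 gallon = 0.0037854118 m^3, so 3.4309603e-05 m^3 = 3.4309603e-05 / 0.0037854118 = 0.0090636383 gallon ≈ 0.009064 gallon (4 s.f.).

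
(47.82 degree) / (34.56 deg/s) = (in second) 1.384. Check: 1 degree = 0.017453293 rad, so 47.82 degree = 47.82 * 0.017453293 = 0.83461645 rad. 1 deg/s = 0.017453293 rad/s, so 34.56 deg/s = 34.56 * 0.017453293 = 0.60318579 rad/s. Combine: 0.83461645 rad / 0.60318579 rad/s = 1.3836806 s. 1.3836806 s = 1.3836806 second ≈ 1.384 second (4 s.f.).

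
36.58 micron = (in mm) 0.03658. Check: 1 micron = 1e-06 m, so 36.58 micron = 36.58 * 1e-06 = 3.658e-05 m. 1 mm = 0.001 m, so 3.658e-05 m = 3.658e-05 / 0.001 = 0.03658 mm.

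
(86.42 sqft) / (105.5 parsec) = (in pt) 1 sqft = 0.09290304 m^2, so 86.42 sqft = 86.42 * 0.09290304 = 8.0286807 m^2. 1 parsec = 3.0856776e+16 m, so 105.5 parsec = 105.5 * 3.0856776e+16 = 3.2553898e+18 m. Combine: 8.0286807 m^2 / 3.2553898e+18 m = 2.4662732e-18 m. 1 pt = 0.00035277778 m, so 2.4662732e-18 m = 2.4662732e-18 / 0.00035277778 = 6.9910106e-15 pt ≈ 6.991e-15 pt (4 s.f.). Final answer: 6.991e-15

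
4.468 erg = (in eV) 2.789e+12. Check: 1 erg = 1e-07 J, so 4.468 erg = 4.468 * 1e-07 = 4.468e-07 J. 1 eV = 1.6021766e-19 J, so 4.468e-07 J = 4.468e-07 / 1.6021766e-19 = 2.7887063e+12 eV ≈ 2.789e+12 eV (4 s.f.).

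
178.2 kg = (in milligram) 1.782e+08. Check: 1 milligram = 1e-06 kg, so 178.2 kg = 178.2 / 1e-06 = 1.782e+08 milligram.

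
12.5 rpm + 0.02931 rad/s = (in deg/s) 1 rpm = 0.10471976 rad/s, so 12.5 rpm = 12.5 * 0.10471976 = 1.3089969 rad/s. 0.02931 rad/s is already in rad/s. Sum: 1.3089969 + 0.02931 = 1.3383069 rad/s. 1 deg/s = 0.017453293 rad/s, so 1.3383069 rad/s = 1.3383069 / 0.017453293 = 76.679339 deg/s ≈ 76.68 deg/s (4 s.f.). Final answer: 76.68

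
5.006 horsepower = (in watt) 1 horsepower = 745.69987 W, so 5.006 horsepower = 5.006 * 745.69987 = 3732.9736 W. 3732.9736 W = 3732.9736 watt ≈ 3733 watt (4 s.f.). Final answer: 3733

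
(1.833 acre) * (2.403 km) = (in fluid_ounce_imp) 6.274e+11. Check: 1 acre = 4046.8564 m^2, so 1.833 acre = 1.833 * 4046.8564 = 7417.8878 m^2. 1 km = 1000 m, so 2.403 km = 2.403 * 1000 = 2403 m. Combine: 7417.8878 m^2 * 2403 m = 17825184 m^3. 1 fluid_ounce_imp = 2.8413063e-05 m^3, so 17825184 m^3 = 17825184 / 2.8413063e-05 = 6.2735879e+11 fluid_ounce_imp ≈ 6.274e+11 fluid_ounce_imp (4 s.f.).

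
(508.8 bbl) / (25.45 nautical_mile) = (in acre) 4.241e-07. Check: 1 bbl = 0.15898729 m^3, so 508.8 bbl = 508.8 * 0.15898729 = 80.892736 m^3. 1 nautical_mile = 1852 m, so 25.45 nautical_mile = 25.45 * 1852 = 47133.4 m. Combine: 80.892736 m^3 / 47133.4 m = 0.0017162508 m^2. 1 acre = 4046.8564 m^2, so 0.0017162508 m^2 = 0.0017162508 / 4046.8564 = 4.2409481e-07 acre ≈ 4.241e-07 acre (4 s.f.).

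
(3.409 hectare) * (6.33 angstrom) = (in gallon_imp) 1 hectare = 10000 m^2, so 3.409 hectare = 3.409 * 10000 = 34090 m^2. 1 angstrom = 1e-10 m, so 6.33 angstrom = 6.33 * 1e-10 = 6.33e-10 m. Combine: 34090 m^2 * 6.33e-10 m = 2.157897e-05 m^3. 1 gallon_imp = 0.00454609 m^3, so 2.157897e-05 m^3 = 2.157897e-05 / 0.00454609 = 0.0047467098 gallon_imp ≈ 0.004747 gallon_imp (4 s.f.). Final answer: 0.004747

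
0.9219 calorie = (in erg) 3.857e+07. Check: 1 calorie = 4.184 J, so 0.9219 calorie = 0.9219 * 4.184 = 3.8572296 J. 1 erg = 1e-07 J, so 3.8572296 J = 3.8572296 / 1e-07 = 38572296 erg ≈ 3.857e+07 erg (4 s.f.).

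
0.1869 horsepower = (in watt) 139.4. Check: 1 horsepower = 745.69987 W, so 0.1869 horsepower = 0.1869 * 745.69987 = 139.37131 W. 139.37131 W = 139.37131 watt ≈ 139.4 watt (4 s.f.).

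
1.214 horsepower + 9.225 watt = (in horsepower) 1 horsepower = 745.69987 W, so 1.214 horsepower = 1.214 * 745.69987 = 905.27964 W. 9.225 watt = 9.225 W. Sum: 905.27964 + 9.225 = 914.50464 W. 1 horsepower = 745.69987 W, so 914.50464 W = 914.50464 / 745.69987 = 1.2263709 horsepower ≈ 1.226 horsepower (4 s.f.). Final answer: 1.226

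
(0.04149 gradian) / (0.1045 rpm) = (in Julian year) 1.887e-09. Check: 1 gradian = 0.015707963 rad, so 0.04149 gradian = 0.04149 * 0.015707963 = 0.0006517234 rad. 1 rpm = 0.10471976 rad/s, so 0.1045 rpm = 0.1045 * 0.10471976 = 0.010943214 rad/s. Combine: 0.0006517234 rad / 0.010943214 rad/s = 0.059555024 s. 1 Julian year = 31557600 s, so 0.059555024 s = 0.059555024 / 31557600 = 1.8871848e-09 Julian year ≈ 1.887e-09 Julian year (4 s.f.).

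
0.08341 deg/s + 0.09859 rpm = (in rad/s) 0.01178. Check: 1 deg/s = 0.017453293 rad/s, so 0.08341 deg/s = 0.08341 * 0.017453293 = 0.0014557791 rad/s. 1 rpm = 0.10471976 rad/s, so 0.09859 rpm = 0.09859 * 0.10471976 = 0.010324321 rad/s. Sum: 0.0014557791 + 0.010324321 = 0.0117801 rad/s. Result: 0.0117801 rad/s ≈ 0.01178 rad/s (4 s.f.).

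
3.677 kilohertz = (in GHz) 3.677e-06. Check: 1 kilohertz = 1000 Hz, so 3.677 kilohertz = 3.677 * 1000 = 3677 Hz. 1 GHz = 1e+09 Hz, so 3677 Hz = 3677 / 1e+09 = 3.677e-06 GHz.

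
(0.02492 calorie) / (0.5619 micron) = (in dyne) 1 calorie = 4.184 J, so 0.02492 calorie = 0.02492 * 4.184 = 0.10426528 J. 1 micron = 1e-06 m, so 0.5619 micron = 0.5619 * 1e-06 = 5.619e-07 m. Combine: 0.10426528 J / 5.619e-07 m = 185558.43 N. 1 dyne = 1e-05 N, so 185558.43 N = 185558.43 / 1e-05 = 1.8555843e+10 dyne ≈ 1.856e+10 dyne (4 s.f.). Final answer: 1.856e+10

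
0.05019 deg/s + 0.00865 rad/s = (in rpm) 1 deg/s = 0.017453293 rad/s, so 0.05019 deg/s = 0.05019 * 0.017453293 = 0.00087598075 rad/s. 0.00865 rad/s is already in rad/s. Sum: 0.00087598075 + 0.00865 = 0.0095259808 rad/s. 1 rpm = 0.10471976 rad/s, so 0.0095259808 rad/s = 0.0095259808 / 0.10471976 = 0.090966415 rpm ≈ 0.09097 rpm (4 s.f.). Final answer: 0.09097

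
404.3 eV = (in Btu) 6.14e-20. Check: 1 eV = 1.6021766e-19 J, so 404.3 eV = 404.3 * 1.6021766e-19 = 6.4776001e-17 J. 1 Btu = 1055.0559 J, so 6.4776001e-17 J = 6.4776001e-17 / 1055.0559 = 6.1395803e-20 Btu ≈ 6.14e-20 Btu (4 s.f.).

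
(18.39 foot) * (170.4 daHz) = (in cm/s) 9.551e+05. Check: 1 foot = 0.3048 m, so 18.39 foot = 18.39 * 0.3048 = 5.605272 m. 1 daHz = 10 Hz, so 170.4 daHz = 170.4 * 10 = 1704 Hz. Combine: 5.605272 m * 1704 Hz = 9551.3835 m/s. 1 cm/s = 0.01 m/s, so 9551.3835 m/s = 9551.3835 / 0.01 = 955138.35 cm/s ≈ 9.551e+05 cm/s (4 s.f.).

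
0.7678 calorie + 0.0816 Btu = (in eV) 5.574e+20. Check: 1 calorie = 4.184 J, so 0.7678 calorie = 0.7678 * 4.184 = 3.2124752 J. 1 Btu = 1055.0559 J, so 0.0816 Btu = 0.0816 * 1055.0559 = 86.092558 J. Sum: 3.2124752 + 86.092558 = 89.305033 J. 1 eV = 1.6021766e-19 J, so 89.305033 J = 89.305033 / 1.6021766e-19 = 5.5739817e+20 eV ≈ 5.574e+20 eV (4 s.f.).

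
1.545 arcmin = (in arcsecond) 92.7. Check: 1 arcmin = 0.00029088821 rad, so 1.545 arcmin = 1.545 * 0.00029088821 = 0.00044942228 rad. 1 arcsecond = 4.8481368e-06 rad, so 0.00044942228 rad = 0.00044942228 / 4.8481368e-06 = 92.7 arcsecond.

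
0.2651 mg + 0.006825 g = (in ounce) 1 mg = 1e-06 kg, so 0.2651 mg = 0.2651 * 1e-06 = 2.651e-07 kg. 1 g = 0.001 kg, so 0.006825 g = 0.006825 * 0.001 = 6.825e-06 kg. Sum: 2.651e-07 + 6.825e-06 = 7.0901e-06 kg. 1 ounce = 0.028349523 kg, so 7.0901e-06 kg = 7.0901e-06 / 0.028349523 = 0.00025009592 ounce ≈ 0.0002501 ounce (4 s.f.). Final answer: 0.0002501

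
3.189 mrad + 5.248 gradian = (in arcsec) 1 mrad = 0.001 rad, so 3.189 mrad = 3.189 * 0.001 = 0.003189 rad. 1 gradian = 0.015707963 rad, so 5.248 gradian = 5.248 * 0.015707963 = 0.082435391 rad. Sum: 0.003189 + 0.082435391 = 0.085624391 rad. 1 arcsec = 4.8481368e-06 rad, so 0.085624391 rad = 0.085624391 / 4.8481368e-06 = 17661.298 arcsec ≈ 1.766e+04 arcsec (4 s.f.). Final answer: 1.766e+04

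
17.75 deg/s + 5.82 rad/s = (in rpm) 58.54. Check: 1 deg/s = 0.017453293 rad/s, so 17.75 deg/s = 17.75 * 0.017453293 = 0.30979594 rad/s. 5.82 rad/s is already in rad/s. Sum: 0.30979594 + 5.82 = 6.1297959 rad/s. 1 rpm = 0.10471976 rad/s, so 6.1297959 rad/s = 6.1297959 / 0.10471976 = 58.535239 rpm ≈ 58.54 rpm (4 s.f.).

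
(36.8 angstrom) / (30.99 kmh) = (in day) 1 angstrom = 1e-10 m, so 36.8 angstrom = 36.8 * 1e-10 = 3.68e-09 m. 1 kmh = 0.27777778 m/s, so 30.99 kmh = 30.99 * 0.27777778 = 8.6083333 m/s. Combine: 3.68e-09 m / 8.6083333 m/s = 4.2749274e-10 s. 1 day = 86400 s, so 4.2749274e-10 s = 4.2749274e-10 / 86400 = 4.9478326e-15 day ≈ 4.948e-15 day (4 s.f.). Final answer: 4.948e-15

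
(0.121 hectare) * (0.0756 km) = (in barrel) 5.754e+05. Check: 1 hectare = 10000 m^2, so 0.121 hectare = 0.121 * 10000 = 1210 m^2. 1 km = 1000 m, so 0.0756 km = 0.0756 * 1000 = 75.6 m. Combine: 1210 m^2 * 75.6 m = 91476 m^3. 1 barrel = 0.15898729 m^3, so 91476 m^3 = 91476 / 0.15898729 = 575366.73 barrel ≈ 5.754e+05 barrel (4 s.f.).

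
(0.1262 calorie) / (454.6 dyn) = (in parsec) 1 calorie = 4.184 J, so 0.1262 calorie = 0.1262 * 4.184 = 0.5280208 J. 1 dyn = 1e-05 N, so 454.6 dyn = 454.6 * 1e-05 = 0.004546 N. Combine: 0.5280208 J / 0.004546 N = 116.15064 m. 1 parsec = 3.0856776e+16 m, so 116.15064 m = 116.15064 / 3.0856776e+16 = 3.7641858e-15 parsec ≈ 3.764e-15 parsec (4 s.f.). Final answer: 3.764e-15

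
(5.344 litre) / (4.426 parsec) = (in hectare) 1 litre = 0.001 m^3, so 5.344 litre = 5.344 * 0.001 = 0.005344 m^3. 1 parsec = 3.0856776e+16 m, so 4.426 parsec = 4.426 * 3.0856776e+16 = 1.3657209e+17 m. Combine: 0.005344 m^3 / 1.3657209e+17 m = 3.9129518e-20 m^2. 1 hectare = 10000 m^2, so 3.9129518e-20 m^2 = 3.9129518e-20 / 10000 = 3.9129518e-24 hectare ≈ 3.913e-24 hectare (4 s.f.). Final answer: 3.913e-24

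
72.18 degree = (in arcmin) 1 degree = 0.017453293 rad, so 72.18 degree = 72.18 * 0.017453293 = 1.2597787 rad. 1 arcmin = 0.00029088821 rad, so 1.2597787 rad = 1.2597787 / 0.00029088821 = 4330.8 arcmin ≈ 4331 arcmin (4 s.f.). Final answer: 4331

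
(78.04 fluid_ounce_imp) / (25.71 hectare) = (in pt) 2.445e-05. Check: 1 fluid_ounce_imp = 2.8413063e-05 m^3, so 78.04 fluid_ounce_imp = 78.04 * 2.8413063e-05 = 0.0022173554 m^3. 1 hectare = 10000 m^2, so 25.71 hectare = 25.71 * 10000 = 257100 m^2. Combine: 0.0022173554 m^3 / 257100 m^2 = 8.6244862e-09 m. 1 pt = 0.00035277778 m, so 8.6244862e-09 m = 8.6244862e-09 / 0.00035277778 = 2.4447362e-05 pt ≈ 2.445e-05 pt (4 s.f.).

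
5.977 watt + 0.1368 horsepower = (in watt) 108. Check: 5.977 watt = 5.977 W. 1 horsepower = 745.69987 W, so 0.1368 horsepower = 0.1368 * 745.69987 = 102.01174 W. Sum: 5.977 + 102.01174 = 107.98874 W. 107.98874 W = 107.98874 watt ≈ 108 watt (4 s.f.).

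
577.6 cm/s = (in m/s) 1 cm/s = 0.01 m/s, so 577.6 cm/s = 577.6 * 0.01 = 5.776 m/s. Result: 5.776 m/s. Final answer: 5.776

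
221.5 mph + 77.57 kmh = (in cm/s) 1.206e+04. Check: 1 mph = 0.44704 m/s, so 221.5 mph = 221.5 * 0.44704 = 99.01936 m/s. 1 kmh = 0.27777778 m/s, so 77.57 kmh = 77.57 * 0.27777778 = 21.547222 m/s. Sum: 99.01936 + 21.547222 = 120.56658 m/s. 1 cm/s = 0.01 m/s, so 120.56658 m/s = 120.56658 / 0.01 = 12056.658 cm/s ≈ 1.206e+04 cm/s (4 s.f.).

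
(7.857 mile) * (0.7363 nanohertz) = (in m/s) 1 mile = 1609.344 m, so 7.857 mile = 7.857 * 1609.344 = 12644.616 m. 1 nanohertz = 1e-09 Hz, so 0.7363 nanohertz = 0.7363 * 1e-09 = 7.363e-10 Hz. Combine: 12644.616 m * 7.363e-10 Hz = 9.3102306e-06 m/s. Result: 9.3102306e-06 m/s ≈ 9.31e-06 m/s (4 s.f.). Final answer: 9.31e-06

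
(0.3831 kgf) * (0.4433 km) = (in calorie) 1 kgf = 9.80665 N, so 0.3831 kgf = 0.3831 * 9.80665 = 3.7569276 N. 1 km = 1000 m, so 0.4433 km = 0.4433 * 1000 = 443.3 m. Combine: 3.7569276 N * 443.3 m = 1665.446 J. 1 calorie = 4.184 J, so 1665.446 J = 1665.446 / 4.184 = 398.05115 calorie ≈ 398.1 calorie (4 s.f.). Final answer: 398.1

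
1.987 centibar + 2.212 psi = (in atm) 0.1701. Check: 1 centibar = 1000 Pa, so 1.987 centibar = 1.987 * 1000 = 1987 Pa. 1 psi = 6894.7573 Pa, so 2.212 psi = 2.212 * 6894.7573 = 15251.203 Pa. Sum: 1987 + 15251.203 = 17238.203 Pa. 1 atm = 101325 Pa, so 17238.203 Pa = 17238.203 / 101325 = 0.17012784 atm ≈ 0.1701 atm (4 s.f.).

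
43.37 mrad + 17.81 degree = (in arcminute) 1 mrad = 0.001 rad, so 43.37 mrad = 43.37 * 0.001 = 0.04337 rad. 1 degree = 0.017453293 rad, so 17.81 degree = 17.81 * 0.017453293 = 0.31084314 rad. Sum: 0.04337 + 0.31084314 = 0.35421314 rad. 1 arcminute = 0.00029088821 rad, so 0.35421314 rad = 0.35421314 / 0.00029088821 = 1217.6951 arcminute ≈ 1218 arcminute (4 s.f.). Final answer: 1218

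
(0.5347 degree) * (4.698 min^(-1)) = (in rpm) 0.006978. Check: 1 degree = 0.017453293 rad, so 0.5347 degree = 0.5347 * 0.017453293 = 0.0093322755 rad. 1 min^(-1) = 0.016666667 Hz, so 4.698 min^(-1) = 4.698 * 0.016666667 = 0.0783 Hz. Combine: 0.0093322755 rad * 0.0783 Hz = 0.00073071717 rad/s. 1 rpm = 0.10471976 rad/s, so 0.00073071717 rad/s = 0.00073071717 / 0.10471976 = 0.006977835 rpm ≈ 0.006978 rpm (4 s.f.).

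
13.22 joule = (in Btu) 13.22 joule = 13.22 J. 1 Btu = 1055.0559 J, so 13.22 J = 13.22 / 1055.0559 = 0.012530142 Btu ≈ 0.01253 Btu (4 s.f.). Final answer: 0.01253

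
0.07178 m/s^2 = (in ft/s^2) 0.2355. Check: 1 ft/s^2 = 0.3048 m/s^2, so 0.07178 m/s^2 = 0.07178 / 0.3048 = 0.23549869 ft/s^2 ≈ 0.2355 ft/s^2 (4 s.f.).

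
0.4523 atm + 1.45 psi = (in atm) 1 atm = 101325 Pa, so 0.4523 atm = 0.4523 * 101325 = 45829.298 Pa. 1 psi = 6894.7573 Pa, so 1.45 psi = 1.45 * 6894.7573 = 9997.3981 Pa. Sum: 45829.298 + 9997.3981 = 55826.696 Pa. 1 atm = 101325 Pa, so 55826.696 Pa = 55826.696 / 101325 = 0.55096665 atm ≈ 0.551 atm (4 s.f.). Final answer: 0.551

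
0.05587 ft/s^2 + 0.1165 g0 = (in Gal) 116. Check: 1 ft/s^2 = 0.3048 m/s^2, so 0.05587 ft/s^2 = 0.05587 * 0.3048 = 0.017029176 m/s^2. 1 g0 = 9.80665 m/s^2, so 0.1165 g0 = 0.1165 * 9.80665 = 1.1424747 m/s^2. Sum: 0.017029176 + 1.1424747 = 1.1595039 m/s^2. 1 Gal = 0.01 m/s^2, so 1.1595039 m/s^2 = 1.1595039 / 0.01 = 115.95039 Gal ≈ 116 Gal (4 s.f.).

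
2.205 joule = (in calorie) 2.205 joule = 2.205 J. 1 calorie = 4.184 J, so 2.205 J = 2.205 / 4.184 = 0.52700765 calorie ≈ 0.527 calorie (4 s.f.). Final answer: 0.527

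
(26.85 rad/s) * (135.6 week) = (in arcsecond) 4.542e+14. Check: 26.85 rad/s is already in rad/s. 1 week = 604800 s, so 135.6 week = 135.6 * 604800 = 82010880 s. Combine: 26.85 rad/s * 82010880 s = 2.2019921e+09 rad. 1 arcsecond = 4.8481368e-06 rad, so 2.2019921e+09 rad = 2.2019921e+09 / 4.8481368e-06 = 4.5419348e+14 arcsecond ≈ 4.542e+14 arcsecond (4 s.f.).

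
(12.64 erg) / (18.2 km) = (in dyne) 6.945e-06. Check: 1 erg = 1e-07 J, so 12.64 erg = 12.64 * 1e-07 = 1.264e-06 J. 1 km = 1000 m, so 18.2 km = 18.2 * 1000 = 18200 m. Combine: 1.264e-06 J / 18200 m = 6.9450549e-11 N. 1 dyne = 1e-05 N, so 6.9450549e-11 N = 6.9450549e-11 / 1e-05 = 6.9450549e-06 dyne ≈ 6.945e-06 dyne (4 s.f.).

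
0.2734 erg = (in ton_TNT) 6.534e-18. Check: 1 erg = 1e-07 J, so 0.2734 erg = 0.2734 * 1e-07 = 2.734e-08 J. 1 ton_TNT = 4.184e+09 J, so 2.734e-08 J = 2.734e-08 / 4.184e+09 = 6.5344168e-18 ton_TNT ≈ 6.534e-18 ton_TNT (4 s.f.).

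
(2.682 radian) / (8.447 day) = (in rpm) 2.682 radian = 2.682 rad. 1 day = 86400 s, so 8.447 day = 8.447 * 86400 = 729820.8 s. Combine: 2.682 rad / 729820.8 s = 3.6748747e-06 rad/s. 1 rpm = 0.10471976 rad/s, so 3.6748747e-06 rad/s = 3.6748747e-06 / 0.10471976 = 3.5092469e-05 rpm ≈ 3.509e-05 rpm (4 s.f.). Final answer: 3.509e-05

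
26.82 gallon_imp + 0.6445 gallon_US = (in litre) 124.4. Check: 1 gallon_imp = 0.00454609 m^3, so 26.82 gallon_imp = 26.82 * 0.00454609 = 0.12192613 m^3. 1 gallon_US = 0.0037854118 m^3, so 0.6445 gallon_US = 0.6445 * 0.0037854118 = 0.0024396979 m^3. Sum: 0.12192613 + 0.0024396979 = 0.12436583 m^3. 1 litre = 0.001 m^3, so 0.12436583 m^3 = 0.12436583 / 0.001 = 124.36583 litre ≈ 124.4 litre (4 s.f.).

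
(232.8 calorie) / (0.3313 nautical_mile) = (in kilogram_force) 0.1619. Check: 1 calorie = 4.184 J, so 232.8 calorie = 232.8 * 4.184 = 974.0352 J. 1 nautical_mile = 1852 m, so 0.3313 nautical_mile = 0.3313 * 1852 = 613.5676 m. Combine: 974.0352 J / 613.5676 m = 1.5874945 N. 1 kilogram_force = 9.80665 N, so 1.5874945 N = 1.5874945 / 9.80665 = 0.16187939 kilogram_force ≈ 0.1619 kilogram_force (4 s.f.).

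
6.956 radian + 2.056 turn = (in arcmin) 6.832e+04. Check: 6.956 radian = 6.956 rad. 1 turn = 6.2831853 rad, so 2.056 turn = 2.056 * 6.2831853 = 12.918229 rad. Sum: 6.956 + 12.918229 = 19.874229 rad. 1 arcmin = 0.00029088821 rad, so 19.874229 rad = 19.874229 / 0.00029088821 = 68322.567 arcmin ≈ 6.832e+04 arcmin (4 s.f.).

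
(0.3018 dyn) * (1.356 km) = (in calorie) 0.0009781. Check: 1 dyn = 1e-05 N, so 0.3018 dyn = 0.3018 * 1e-05 = 3.018e-06 N. 1 km = 1000 m, so 1.356 km = 1.356 * 1000 = 1356 m. Combine: 3.018e-06 N * 1356 m = 0.004092408 J. 1 calorie = 4.184 J, so 0.004092408 J = 0.004092408 / 4.184 = 0.00097810899 calorie ≈ 0.0009781 calorie (4 s.f.).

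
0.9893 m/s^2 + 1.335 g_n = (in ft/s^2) 46.2. Check: 0.9893 m/s^2 is already in m/s^2. 1 g_n = 9.80665 m/s^2, so 1.335 g_n = 1.335 * 9.80665 = 13.091878 m/s^2. Sum: 0.9893 + 13.091878 = 14.081178 m/s^2. 1 ft/s^2 = 0.3048 m/s^2, so 14.081178 m/s^2 = 14.081178 / 0.3048 = 46.19809 ft/s^2 ≈ 46.2 ft/s^2 (4 s.f.).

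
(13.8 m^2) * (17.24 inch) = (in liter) 6043. Check: 13.8 m^2 is already in m^2. 1 inch = 0.0254 m, so 17.24 inch = 17.24 * 0.0254 = 0.437896 m. Combine: 13.8 m^2 * 0.437896 m = 6.0429648 m^3. 1 liter = 0.001 m^3, so 6.0429648 m^3 = 6.0429648 / 0.001 = 6042.9648 liter ≈ 6043 liter (4 s.f.).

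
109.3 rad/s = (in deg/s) 6262. Check: 1 deg/s = 0.017453293 rad/s, so 109.3 rad/s = 109.3 / 0.017453293 = 6262.4287 deg/s ≈ 6262 deg/s (4 s.f.).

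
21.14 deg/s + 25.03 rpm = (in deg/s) 171.3. Check: 1 deg/s = 0.017453293 rad/s, so 21.14 deg/s = 21.14 * 0.017453293 = 0.3689626 rad/s. 1 rpm = 0.10471976 rad/s, so 25.03 rpm = 25.03 * 0.10471976 = 2.6211355 rad/s. Sum: 0.3689626 + 2.6211355 = 2.9900981 rad/s. 1 deg/s = 0.017453293 rad/s, so 2.9900981 rad/s = 2.9900981 / 0.017453293 = 171.32 deg/s ≈ 171.3 deg/s (4 s.f.).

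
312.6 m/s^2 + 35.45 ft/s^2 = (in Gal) 3.234e+04. Check: 312.6 m/s^2 is already in m/s^2. 1 ft/s^2 = 0.3048 m/s^2, so 35.45 ft/s^2 = 35.45 * 0.3048 = 10.80516 m/s^2. Sum: 312.6 + 10.80516 = 323.40516 m/s^2. 1 Gal = 0.01 m/s^2, so 323.40516 m/s^2 = 323.40516 / 0.01 = 32340.516 Gal ≈ 3.234e+04 Gal (4 s.f.).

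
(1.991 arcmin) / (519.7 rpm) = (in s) 1.064e-05. Check: 1 arcmin = 0.00029088821 rad, so 1.991 arcmin = 1.991 * 0.00029088821 = 0.00057915842 rad. 1 rpm = 0.10471976 rad/s, so 519.7 rpm = 519.7 * 0.10471976 = 54.422857 rad/s. Combine: 0.00057915842 rad / 54.422857 rad/s = 1.0641823e-05 s. Result: 1.0641823e-05 s ≈ 1.064e-05 s (4 s.f.).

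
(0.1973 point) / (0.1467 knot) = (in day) 1.067e-08. Check: 1 point = 0.00035277778 m, so 0.1973 point = 0.1973 * 0.00035277778 = 6.9603056e-05 m. 1 knot = 0.51444444 m/s, so 0.1467 knot = 0.1467 * 0.51444444 = 0.075469 m/s. Combine: 6.9603056e-05 m / 0.075469 m/s = 0.00092227346 s. 1 day = 86400 s, so 0.00092227346 s = 0.00092227346 / 86400 = 1.0674461e-08 day ≈ 1.067e-08 day (4 s.f.).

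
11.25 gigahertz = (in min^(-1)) 6.75e+11. Check: 1 gigahertz = 1e+09 Hz, so 11.25 gigahertz = 11.25 * 1e+09 = 1.125e+10 Hz. 1 min^(-1) = 0.016666667 Hz, so 1.125e+10 Hz = 1.125e+10 / 0.016666667 = 6.75e+11 min^(-1).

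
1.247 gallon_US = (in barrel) 0.02969. Check: 1 gallon_US = 0.0037854118 m^3, so 1.247 gallon_US = 1.247 * 0.0037854118 = 0.0047204085 m^3. 1 barrel = 0.15898729 m^3, so 0.0047204085 m^3 = 0.0047204085 / 0.15898729 = 0.029690476 barrel ≈ 0.02969 barrel (4 s.f.).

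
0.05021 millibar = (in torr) 0.03766. Check: 1 millibar = 100 Pa, so 0.05021 millibar = 0.05021 * 100 = 5.021 Pa. 1 torr = 133.32237 Pa, so 5.021 Pa = 5.021 / 133.32237 = 0.037660597 torr ≈ 0.03766 torr (4 s.f.).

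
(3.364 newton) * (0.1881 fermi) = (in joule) 6.328e-16. Check: 3.364 newton = 3.364 N. 1 fermi = 1e-15 m, so 0.1881 fermi = 0.1881 * 1e-15 = 1.881e-16 m. Combine: 3.364 N * 1.881e-16 m = 6.327684e-16 J. 6.327684e-16 J = 6.327684e-16 joule ≈ 6.328e-16 joule (4 s.f.).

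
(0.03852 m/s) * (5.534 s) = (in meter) 0.03852 m/s is already in m/s. 5.534 s is already in s. Combine: 0.03852 m/s * 5.534 s = 0.21316968 m. 0.21316968 m = 0.21316968 meter ≈ 0.2132 meter (4 s.f.). Final answer: 0.2132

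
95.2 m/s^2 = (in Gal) 1 Gal = 0.01 m/s^2, so 95.2 m/s^2 = 95.2 / 0.01 = 9520 Gal. Final answer: 9520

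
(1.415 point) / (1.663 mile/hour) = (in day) 1 point = 0.00035277778 m, so 1.415 point = 1.415 * 0.00035277778 = 0.00049918056 m. 1 mile/hour = 0.44704 m/s, so 1.663 mile/hour = 1.663 * 0.44704 = 0.74342752 m/s. Combine: 0.00049918056 m / 0.74342752 m/s = 0.00067145827 s. 1 day = 86400 s, so 0.00067145827 s = 0.00067145827 / 86400 = 7.7715077e-09 day ≈ 7.772e-09 day (4 s.f.). Final answer: 7.772e-09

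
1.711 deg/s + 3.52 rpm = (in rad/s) 0.3985. Check: 1 deg/s = 0.017453293 rad/s, so 1.711 deg/s = 1.711 * 0.017453293 = 0.029862584 rad/s. 1 rpm = 0.10471976 rad/s, so 3.52 rpm = 3.52 * 0.10471976 = 0.36861354 rad/s. Sum: 0.029862584 + 0.36861354 = 0.39847612 rad/s. Result: 0.39847612 rad/s ≈ 0.3985 rad/s (4 s.f.).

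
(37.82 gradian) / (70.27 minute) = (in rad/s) 0.0001409. Check: 1 gradian = 0.015707963 rad, so 37.82 gradian = 37.82 * 0.015707963 = 0.59407517 rad. 1 minute = 60 s, so 70.27 minute = 70.27 * 60 = 4216.2 s. Combine: 0.59407517 rad / 4216.2 s = 0.00014090299 rad/s. Result: 0.00014090299 rad/s ≈ 0.0001409 rad/s (4 s.f.).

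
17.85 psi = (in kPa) 123.1. Check: 1 psi = 6894.7573 Pa, so 17.85 psi = 17.85 * 6894.7573 = 123071.42 Pa. 1 kPa = 1000 Pa, so 123071.42 Pa = 123071.42 / 1000 = 123.07142 kPa ≈ 123.1 kPa (4 s.f.).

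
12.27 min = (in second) 736.2. Check: 1 min = 60 s, so 12.27 min = 12.27 * 60 = 736.2 s. 736.2 s = 736.2 second.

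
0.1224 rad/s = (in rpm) 1.169. Check: 1 rpm = 0.10471976 rad/s, so 0.1224 rad/s = 0.1224 / 0.10471976 = 1.1688339 rpm ≈ 1.169 rpm (4 s.f.).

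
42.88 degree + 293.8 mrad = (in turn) 0.1659. Check: 1 degree = 0.017453293 rad, so 42.88 degree = 42.88 * 0.017453293 = 0.74839718 rad. 1 mrad = 0.001 rad, so 293.8 mrad = 293.8 * 0.001 = 0.2938 rad. Sum: 0.74839718 + 0.2938 = 1.0421972 rad. 1 turn = 6.2831853 rad, so 1.0421972 rad = 1.0421972 / 6.2831853 = 0.16587083 turn ≈ 0.1659 turn (4 s.f.).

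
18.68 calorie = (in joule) 78.16. Check: 1 calorie = 4.184 J, so 18.68 calorie = 18.68 * 4.184 = 78.15712 J. 78.15712 J = 78.15712 joule ≈ 78.16 joule (4 s.f.).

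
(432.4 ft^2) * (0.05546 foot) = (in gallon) 1 ft^2 = 0.09290304 m^2, so 432.4 ft^2 = 432.4 * 0.09290304 = 40.171274 m^2. 1 foot = 0.3048 m, so 0.05546 foot = 0.05546 * 0.3048 = 0.016904208 m. Combine: 40.171274 m^2 * 0.016904208 m = 0.67906358 m^3. 1 gallon = 0.0037854118 m^3, so 0.67906358 m^3 = 0.67906358 / 0.0037854118 = 179.38962 gallon ≈ 179.4 gallon (4 s.f.). Final answer: 179.4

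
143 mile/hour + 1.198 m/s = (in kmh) 1 mile/hour = 0.44704 m/s, so 143 mile/hour = 143 * 0.44704 = 63.92672 m/s. 1.198 m/s is already in m/s. Sum: 63.92672 + 1.198 = 65.12472 m/s. 1 kmh = 0.27777778 m/s, so 65.12472 m/s = 65.12472 / 0.27777778 = 234.44899 kmh ≈ 234.4 kmh (4 s.f.). Final answer: 234.4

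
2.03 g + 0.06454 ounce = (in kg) 0.00386. Check: 1 g = 0.001 kg, so 2.03 g = 2.03 * 0.001 = 0.00203 kg. 1 ounce = 0.028349523 kg, so 0.06454 ounce = 0.06454 * 0.028349523 = 0.0018296782 kg. Sum: 0.00203 + 0.0018296782 = 0.0038596782 kg. Result: 0.0038596782 kg ≈ 0.00386 kg (4 s.f.).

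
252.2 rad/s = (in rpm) 1 rpm = 0.10471976 rad/s, so 252.2 rad/s = 252.2 / 0.10471976 = 2408.3326 rpm ≈ 2408 rpm (4 s.f.). Final answer: 2408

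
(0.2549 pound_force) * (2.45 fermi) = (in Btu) 1 pound_force = 4.4482216 N, so 0.2549 pound_force = 0.2549 * 4.4482216 = 1.1338517 N. 1 fermi = 1e-15 m, so 2.45 fermi = 2.45 * 1e-15 = 2.45e-15 m. Combine: 1.1338517 N * 2.45e-15 m = 2.7779366e-15 J. 1 Btu = 1055.0559 J, so 2.7779366e-15 J = 2.7779366e-15 / 1055.0559 = 2.6329759e-18 Btu ≈ 2.633e-18 Btu (4 s.f.). Final answer: 2.633e-18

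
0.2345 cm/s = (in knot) 0.004558. Check: 1 cm/s = 0.01 m/s, so 0.2345 cm/s = 0.2345 * 0.01 = 0.002345 m/s. 1 knot = 0.51444444 m/s, so 0.002345 m/s = 0.002345 / 0.51444444 = 0.0045583153 knot ≈ 0.004558 knot (4 s.f.).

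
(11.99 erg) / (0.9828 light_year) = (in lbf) 2.899e-23. Check: 1 erg = 1e-07 J, so 11.99 erg = 11.99 * 1e-07 = 1.199e-06 J. 1 light_year = 9.4607305e+15 m, so 0.9828 light_year = 0.9828 * 9.4607305e+15 = 9.2980059e+15 m. Combine: 1.199e-06 J / 9.2980059e+15 m = 1.2895238e-22 N. 1 lbf = 4.4482216 N, so 1.2895238e-22 N = 1.2895238e-22 / 4.4482216 = 2.8989648e-23 lbf ≈ 2.899e-23 lbf (4 s.f.).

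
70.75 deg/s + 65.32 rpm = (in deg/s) 1 deg/s = 0.017453293 rad/s, so 70.75 deg/s = 70.75 * 0.017453293 = 1.2348204 rad/s. 1 rpm = 0.10471976 rad/s, so 65.32 rpm = 65.32 * 0.10471976 = 6.8402944 rad/s. Sum: 1.2348204 + 6.8402944 = 8.0751149 rad/s. 1 deg/s = 0.017453293 rad/s, so 8.0751149 rad/s = 8.0751149 / 0.017453293 = 462.67 deg/s ≈ 462.7 deg/s (4 s.f.). Final answer: 462.7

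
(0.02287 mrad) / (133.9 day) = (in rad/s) 1.977e-12. Check: 1 mrad = 0.001 rad, so 0.02287 mrad = 0.02287 * 0.001 = 2.287e-05 rad. 1 day = 86400 s, so 133.9 day = 133.9 * 86400 = 11568960 s. Combine: 2.287e-05 rad / 11568960 s = 1.9768415e-12 rad/s. Result: 1.9768415e-12 rad/s ≈ 1.977e-12 rad/s (4 s.f.).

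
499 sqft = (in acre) 1 sqft = 0.09290304 m^2, so 499 sqft = 499 * 0.09290304 = 46.358617 m^2. 1 acre = 4046.8564 m^2, so 46.358617 m^2 = 46.358617 / 4046.8564 = 0.011455464 acre ≈ 0.01146 acre (4 s.f.). Final answer: 0.01146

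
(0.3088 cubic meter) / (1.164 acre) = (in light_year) 0.3088 cubic meter = 0.3088 m^3. 1 acre = 4046.8564 m^2, so 1.164 acre = 1.164 * 4046.8564 = 4710.5409 m^2. Combine: 0.3088 m^3 / 4710.5409 m^2 = 6.5555105e-05 m. 1 light_year = 9.4607305e+15 m, so 6.5555105e-05 m = 6.5555105e-05 / 9.4607305e+15 = 6.92918e-21 light_year ≈ 6.929e-21 light_year (4 s.f.). Final answer: 6.929e-21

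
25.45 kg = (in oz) 1 oz = 0.028349523 kg, so 25.45 kg = 25.45 / 0.028349523 = 897.72233 oz ≈ 897.7 oz (4 s.f.). Final answer: 897.7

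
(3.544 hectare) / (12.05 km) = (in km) 0.002941. Check: 1 hectare = 10000 m^2, so 3.544 hectare = 3.544 * 10000 = 35440 m^2. 1 km = 1000 m, so 12.05 km = 12.05 * 1000 = 12050 m. Combine: 35440 m^2 / 12050 m = 2.9410788 m. 1 km = 1000 m, so 2.9410788 m = 2.9410788 / 1000 = 0.0029410788 km ≈ 0.002941 km (4 s.f.).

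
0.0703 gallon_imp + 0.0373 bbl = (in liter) 6.25. Check: 1 gallon_imp = 0.00454609 m^3, so 0.0703 gallon_imp = 0.0703 * 0.00454609 = 0.00031959013 m^3. 1 bbl = 0.15898729 m^3, so 0.0373 bbl = 0.0373 * 0.15898729 = 0.0059302261 m^3. Sum: 0.00031959013 + 0.0059302261 = 0.0062498162 m^3. 1 liter = 0.001 m^3, so 0.0062498162 m^3 = 0.0062498162 / 0.001 = 6.2498162 liter ≈ 6.25 liter (4 s.f.).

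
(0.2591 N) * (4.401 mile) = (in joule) 0.2591 N is already in N. 1 mile = 1609.344 m, so 4.401 mile = 4.401 * 1609.344 = 7082.7229 m. Combine: 0.2591 N * 7082.7229 m = 1835.1335 J. 1835.1335 J = 1835.1335 joule ≈ 1835 joule (4 s.f.). Final answer: 1835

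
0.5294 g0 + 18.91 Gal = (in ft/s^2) 17.65. Check: 1 g0 = 9.80665 m/s^2, so 0.5294 g0 = 0.5294 * 9.80665 = 5.1916405 m/s^2. 1 Gal = 0.01 m/s^2, so 18.91 Gal = 18.91 * 0.01 = 0.1891 m/s^2. Sum: 5.1916405 + 0.1891 = 5.3807405 m/s^2. 1 ft/s^2 = 0.3048 m/s^2, so 5.3807405 m/s^2 = 5.3807405 / 0.3048 = 17.653348 ft/s^2 ≈ 17.65 ft/s^2 (4 s.f.).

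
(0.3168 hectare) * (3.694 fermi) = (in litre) 1 hectare = 10000 m^2, so 0.3168 hectare = 0.3168 * 10000 = 3168 m^2. 1 fermi = 1e-15 m, so 3.694 fermi = 3.694 * 1e-15 = 3.694e-15 m. Combine: 3168 m^2 * 3.694e-15 m = 1.1702592e-11 m^3. 1 litre = 0.001 m^3, so 1.1702592e-11 m^3 = 1.1702592e-11 / 0.001 = 1.1702592e-08 litre ≈ 1.17e-08 litre (4 s.f.). Final answer: 1.17e-08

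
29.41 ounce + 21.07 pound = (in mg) 1.039e+07. Check: 1 ounce = 0.028349523 kg, so 29.41 ounce = 29.41 * 0.028349523 = 0.83375948 kg. 1 pound = 0.45359237 kg, so 21.07 pound = 21.07 * 0.45359237 = 9.5571912 kg. Sum: 0.83375948 + 9.5571912 = 10.390951 kg. 1 mg = 1e-06 kg, so 10.390951 kg = 10.390951 / 1e-06 = 10390951 mg ≈ 1.039e+07 mg (4 s.f.).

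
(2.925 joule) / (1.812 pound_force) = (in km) 2.925 joule = 2.925 J. 1 pound_force = 4.4482216 N, so 1.812 pound_force = 1.812 * 4.4482216 = 8.0601776 N. Combine: 2.925 J / 8.0601776 N = 0.36289523 m. 1 km = 1000 m, so 0.36289523 m = 0.36289523 / 1000 = 0.00036289523 km ≈ 0.0003629 km (4 s.f.). Final answer: 0.0003629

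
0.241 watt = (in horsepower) 0.241 watt = 0.241 W. 1 horsepower = 745.69987 W, so 0.241 W = 0.241 / 745.69987 = 0.00032318632 horsepower ≈ 0.0003232 horsepower (4 s.f.). Final answer: 0.0003232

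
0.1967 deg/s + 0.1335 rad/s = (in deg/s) 1 deg/s = 0.017453293 rad/s, so 0.1967 deg/s = 0.1967 * 0.017453293 = 0.0034330626 rad/s. 0.1335 rad/s is already in rad/s. Sum: 0.0034330626 + 0.1335 = 0.13693306 rad/s. 1 deg/s = 0.017453293 rad/s, so 0.13693306 rad/s = 0.13693306 / 0.017453293 = 7.8456866 deg/s ≈ 7.846 deg/s (4 s.f.). Final answer: 7.846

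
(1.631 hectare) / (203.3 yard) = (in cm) 8774. Check: 1 hectare = 10000 m^2, so 1.631 hectare = 1.631 * 10000 = 16310 m^2. 1 yard = 0.9144 m, so 203.3 yard = 203.3 * 0.9144 = 185.89752 m. Combine: 16310 m^2 / 185.89752 m = 87.736512 m. 1 cm = 0.01 m, so 87.736512 m = 87.736512 / 0.01 = 8773.6512 cm ≈ 8774 cm (4 s.f.).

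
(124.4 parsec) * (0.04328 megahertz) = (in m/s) 1 parsec = 3.0856776e+16 m, so 124.4 parsec = 124.4 * 3.0856776e+16 = 3.8385829e+18 m. 1 megahertz = 1000000 Hz, so 0.04328 megahertz = 0.04328 * 1000000 = 43280 Hz. Combine: 3.8385829e+18 m * 43280 Hz = 1.6613387e+23 m/s. Result: 1.6613387e+23 m/s ≈ 1.661e+23 m/s (4 s.f.). Final answer: 1.661e+23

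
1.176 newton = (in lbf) 1.176 newton = 1.176 N. 1 lbf = 4.4482216 N, so 1.176 N = 1.176 / 4.4482216 = 0.26437532 lbf ≈ 0.2644 lbf (4 s.f.). Final answer: 0.2644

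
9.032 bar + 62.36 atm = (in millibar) 7.222e+04. Check: 1 bar = 100000 Pa, so 9.032 bar = 9.032 * 100000 = 903200 Pa. 1 atm = 101325 Pa, so 62.36 atm = 62.36 * 101325 = 6318627 Pa. Sum: 903200 + 6318627 = 7221827 Pa. 1 millibar = 100 Pa, so 7221827 Pa = 7221827 / 100 = 72218.27 millibar ≈ 7.222e+04 millibar (4 s.f.).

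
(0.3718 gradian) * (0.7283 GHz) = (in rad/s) 4.253e+06. Check: 1 gradian = 0.015707963 rad, so 0.3718 gradian = 0.3718 * 0.015707963 = 0.0058402207 rad. 1 GHz = 1e+09 Hz, so 0.7283 GHz = 0.7283 * 1e+09 = 7.283e+08 Hz. Combine: 0.0058402207 rad * 7.283e+08 Hz = 4253432.8 rad/s. Result: 4253432.8 rad/s ≈ 4.253e+06 rad/s (4 s.f.).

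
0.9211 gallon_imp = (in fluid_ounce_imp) 147.4. Check: 1 gallon_imp = 0.00454609 m^3, so 0.9211 gallon_imp = 0.9211 * 0.00454609 = 0.0041874035 m^3. 1 fluid_ounce_imp = 2.8413063e-05 m^3, so 0.0041874035 m^3 = 0.0041874035 / 2.8413063e-05 = 147.376 fluid_ounce_imp ≈ 147.4 fluid_ounce_imp (4 s.f.).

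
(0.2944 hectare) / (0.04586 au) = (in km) 4.291e-10. Check: 1 hectare = 10000 m^2, so 0.2944 hectare = 0.2944 * 10000 = 2944 m^2. 1 au = 1.4959787e+11 m, so 0.04586 au = 0.04586 * 1.4959787e+11 = 6.8605584e+09 m. Combine: 2944 m^2 / 6.8605584e+09 m = 4.2911959e-07 m. 1 km = 1000 m, so 4.2911959e-07 m = 4.2911959e-07 / 1000 = 4.2911959e-10 km ≈ 4.291e-10 km (4 s.f.).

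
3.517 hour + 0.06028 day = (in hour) 1 hour = 3600 s, so 3.517 hour = 3.517 * 3600 = 12661.2 s. 1 day = 86400 s, so 0.06028 day = 0.06028 * 86400 = 5208.192 s. Sum: 12661.2 + 5208.192 = 17869.392 s. 1 hour = 3600 s, so 17869.392 s = 17869.392 / 3600 = 4.96372 hour ≈ 4.964 hour (4 s.f.). Final answer: 4.964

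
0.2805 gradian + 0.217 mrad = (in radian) 1 gradian = 0.015707963 rad, so 0.2805 gradian = 0.2805 * 0.015707963 = 0.0044060837 rad. 1 mrad = 0.001 rad, so 0.217 mrad = 0.217 * 0.001 = 0.000217 rad. Sum: 0.0044060837 + 0.000217 = 0.0046230837 rad. 0.0046230837 rad = 0.0046230837 radian ≈ 0.004623 radian (4 s.f.). Final answer: 0.004623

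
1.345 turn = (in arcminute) 1 turn = 6.2831853 rad, so 1.345 turn = 1.345 * 6.2831853 = 8.4508842 rad. 1 arcminute = 0.00029088821 rad, so 8.4508842 rad = 8.4508842 / 0.00029088821 = 29052 arcminute ≈ 2.905e+04 arcminute (4 s.f.). Final answer: 2.905e+04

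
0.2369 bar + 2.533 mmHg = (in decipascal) 1 bar = 100000 Pa, so 0.2369 bar = 0.2369 * 100000 = 23690 Pa. 1 mmHg = 133.32237 Pa, so 2.533 mmHg = 2.533 * 133.32237 = 337.70556 Pa. Sum: 23690 + 337.70556 = 24027.706 Pa. 1 decipascal = 0.1 Pa, so 24027.706 Pa = 24027.706 / 0.1 = 240277.06 decipascal ≈ 2.403e+05 decipascal (4 s.f.). Final answer: 2.403e+05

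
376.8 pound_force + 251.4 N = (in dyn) 1 pound_force = 4.4482216 N, so 376.8 pound_force = 376.8 * 4.4482216 = 1676.0899 N. 251.4 N is already in N. Sum: 1676.0899 + 251.4 = 1927.4899 N. 1 dyn = 1e-05 N, so 1927.4899 N = 1927.4899 / 1e-05 = 1.9274899e+08 dyn ≈ 1.927e+08 dyn (4 s.f.). Final answer: 1.927e+08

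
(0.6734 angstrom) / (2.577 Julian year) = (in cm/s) 8.28e-17. Check: 1 angstrom = 1e-10 m, so 0.6734 angstrom = 0.6734 * 1e-10 = 6.734e-11 m. 1 Julian year = 31557600 s, so 2.577 Julian year = 2.577 * 31557600 = 81323935 s. Combine: 6.734e-11 m / 81323935 s = 8.280465e-19 m/s. 1 cm/s = 0.01 m/s, so 8.280465e-19 m/s = 8.280465e-19 / 0.01 = 8.280465e-17 cm/s ≈ 8.28e-17 cm/s (4 s.f.).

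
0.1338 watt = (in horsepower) 0.0001794. Check: 0.1338 watt = 0.1338 W. 1 horsepower = 745.69987 W, so 0.1338 W = 0.1338 / 745.69987 = 0.00017942876 horsepower ≈ 0.0001794 horsepower (4 s.f.).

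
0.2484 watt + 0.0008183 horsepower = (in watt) 0.2484 watt = 0.2484 W. 1 horsepower = 745.69987 W, so 0.0008183 horsepower = 0.0008183 * 745.69987 = 0.6102062 W. Sum: 0.2484 + 0.6102062 = 0.8586062 W. 0.8586062 W = 0.8586062 watt ≈ 0.8586 watt (4 s.f.). Final answer: 0.8586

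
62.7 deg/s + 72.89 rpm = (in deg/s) 500. Check: 1 deg/s = 0.017453293 rad/s, so 62.7 deg/s = 62.7 * 0.017453293 = 1.0943214 rad/s. 1 rpm = 0.10471976 rad/s, so 72.89 rpm = 72.89 * 0.10471976 = 7.633023 rad/s. Sum: 1.0943214 + 7.633023 = 8.7273444 rad/s. 1 deg/s = 0.017453293 rad/s, so 8.7273444 rad/s = 8.7273444 / 0.017453293 = 500.04 deg/s ≈ 500 deg/s (4 s.f.).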